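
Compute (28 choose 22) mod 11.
1

Using Lucas' theorem:
Write n=28 and k=22 in base 11:
n in base 11: [2, 6]
k in base 11: [2, 0]
C(28,22) mod 11 = ∏ C(n_i, k_i) mod 11
Digit binomials (mod 11): C(2,2) = 1; C(6,0) = 1
Product: 1 × 1 = 1 ≡ 1 (mod 11)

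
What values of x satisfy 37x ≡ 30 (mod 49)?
x ≡ 22 (mod 49)

gcd(37, 49) = 1, which divides 30, so solutions exist.
Find 37^(-1) mod 49 by the extended Euclidean algorithm:
49 = 1 × 37 + 12  ⟹  12 = (1)·49 + (-1)·37
37 = 3 × 12 + 1  ⟹  1 = (-3)·49 + (4)·37
So (4)·37 ≡ 1 (mod 49), i.e. 37^(-1) ≡ 4 (mod 49).
x ≡ 4 × 30 = 120 ≡ 22 (mod 49).
Check: 37 × 22 = 814 ≡ 30 (mod 49).
Unique solution: x ≡ 22 (mod 49)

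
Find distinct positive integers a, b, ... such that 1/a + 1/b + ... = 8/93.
1/12 + 1/372

Greedy algorithm:
8/93: ceiling(93/8) = 12, use 1/12
1/372: ceiling(372/1) = 372, use 1/372
Result: 8/93 = 1/12 + 1/372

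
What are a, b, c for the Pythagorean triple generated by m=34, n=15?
(931, 1020, 1381)

Euclid's formula: a = m² - n², b = 2mn, c = m² + n²
m = 34, n = 15
a = 34² - 15² = 1156 - 225 = 931
b = 2 × 34 × 15 = 1020
c = 34² + 15² = 1156 + 225 = 1381
Verification: 931² + 1020² = 866761 + 1040400 = 1907161 = 1381² ✓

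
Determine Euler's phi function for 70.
24

70 = 2 × 5 × 7
φ(n) = n × ∏(1 - 1/p) for each prime p dividing n
φ(70) = 70 × (1 - 1/2) × (1 - 1/5) × (1 - 1/7) = 24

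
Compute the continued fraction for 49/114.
[0; 2, 3, 16]

Euclidean algorithm steps:
49 = 0 × 114 + 49
114 = 2 × 49 + 16
49 = 3 × 16 + 1
16 = 16 × 1 + 0
Continued fraction: [0; 2, 3, 16]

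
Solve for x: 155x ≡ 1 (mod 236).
67

gcd(155, 236) = 1, so the inverse exists.
Extended Euclidean algorithm on (236, 155):
236 = 1 × 155 + 81  ⟹  81 = (1)·236 + (-1)·155
155 = 1 × 81 + 74  ⟹  74 = (-1)·236 + (2)·155
81 = 1 × 74 + 7  ⟹  7 = (2)·236 + (-3)·155
74 = 10 × 7 + 4  ⟹  4 = (-21)·236 + (32)·155
7 = 1 × 4 + 3  ⟹  3 = (23)·236 + (-35)·155
4 = 1 × 3 + 1  ⟹  1 = (-44)·236 + (67)·155
So (67)·155 ≡ 1 (mod 236), i.e. 155^(-1) ≡ 67 (mod 236).
Check: 155 × 67 = 10385 ≡ 1 (mod 236)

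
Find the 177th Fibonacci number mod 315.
232

Matrix identity: Q^n = [[F_(n+1), F_n], [F_n, F_(n-1)]] with Q = [[1,1],[1,0]].
n = 177 = 10110001₂. Square-and-multiply, entries mod 315:
Q^1 = [[1,1],[1,0]]
Q^2 = (Q^1)² = [[2,1],[1,1]]
Q^5 = (Q^2)²·Q = [[8,5],[5,3]]
Q^11 = (Q^5)²·Q = [[144,89],[89,55]]
Q^22 = (Q^11)² = [[307,71],[71,236]]
Q^44 = (Q^22)² = [[65,123],[123,257]]
Q^88 = (Q^44)² = [[139,231],[231,223]]
Q^177 = (Q^88)²·Q = [[64,232],[232,147]]
F_177 mod 315 = Q^177[0][1] = 232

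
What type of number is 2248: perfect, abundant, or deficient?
deficient

Proper divisors of 2248: sum = 1 + 2 + 4 + 8 + 281 + 562 + 1124 = 1982
Since 1982 < 2248, 2248 is deficient.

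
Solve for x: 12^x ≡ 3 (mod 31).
19

Baby-step giant-step with step n = ⌈√31⌉ = 6.
Baby steps 12^j mod 31 (j:value) for j=0..5: 0:1, 1:12, 2:20, 3:23, 4:28, 5:26.
Giant-step multiplier: 12^(-6) ≡ 12^(30-6) = 12^24 ≡ 16 (mod 31).
Giant steps γ_i = 3·16^i mod 31: γ_0=3, γ_1=17, γ_2=24, γ_3=12 (in table at j=1).
x = i·n + j = 3·6 + 1 = 19.
Check: 12^19 ≡ 3 (mod 31).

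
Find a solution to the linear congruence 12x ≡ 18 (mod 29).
x ≡ 16 (mod 29)

gcd(12, 29) = 1, which divides 18, so solutions exist.
Find 12^(-1) mod 29 by the extended Euclidean algorithm:
29 = 2 × 12 + 5  ⟹  5 = (1)·29 + (-2)·12
12 = 2 × 5 + 2  ⟹  2 = (-2)·29 + (5)·12
5 = 2 × 2 + 1  ⟹  1 = (5)·29 + (-12)·12
So (-12)·12 ≡ 1 (mod 29), i.e. 12^(-1) ≡ -12 ≡ 17 (mod 29).
x ≡ 17 × 18 = 306 ≡ 16 (mod 29).
Check: 12 × 16 = 192 ≡ 18 (mod 29).
Unique solution: x ≡ 16 (mod 29)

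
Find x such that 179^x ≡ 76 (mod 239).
161

Baby-step giant-step with step n = ⌈√239⌉ = 16.
Baby steps 179^j mod 239 (j:value) for j=0..15: 0:1, 1:179, 2:15, 3:56, 4:225, 5:123, 6:29, 7:172, 8:196, 9:190, 10:72, 11:221, 12:124, 13:208, 14:187, 15:13.
Giant-step multiplier: 179^(-16) ≡ 179^(238-16) = 179^222 ≡ 110 (mod 239).
Giant steps γ_i = 76·110^i mod 239: γ_0=76, γ_1=234, γ_2=167, γ_3=206, γ_4=194, γ_5=69, γ_6=181, γ_7=73, γ_8=143, γ_9=195, γ_10=179 (in table at j=1).
x = i·n + j = 10·16 + 1 = 161.
Check: 179^161 ≡ 76 (mod 239).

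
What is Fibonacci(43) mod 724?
161

Matrix identity: Q^n = [[F_(n+1), F_n], [F_n, F_(n-1)]] with Q = [[1,1],[1,0]].
n = 43 = 101011₂. Square-and-multiply, entries mod 724:
Q^1 = [[1,1],[1,0]]
Q^2 = (Q^1)² = [[2,1],[1,1]]
Q^5 = (Q^2)²·Q = [[8,5],[5,3]]
Q^10 = (Q^5)² = [[89,55],[55,34]]
Q^21 = (Q^10)²·Q = [[335,86],[86,249]]
Q^43 = (Q^21)²·Q = [[429,161],[161,268]]
F_43 mod 724 = Q^43[0][1] = 161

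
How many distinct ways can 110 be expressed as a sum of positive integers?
607163746

p(n) counts ways to write n as a sum of positive integers (order ignored).
Euler's pentagonal recurrence: p(k) = p(k-1) + p(k-2) - p(k-5) - p(k-7) + p(k-12) + p(k-15) - ... (offsets j(3j∓1)/2, signs ++--, p(0)=1, p(<0)=0).
DP table for k = 0..109: p(0)=1, p(1)=1, p(2)=2, p(3)=3, p(4)=5, p(5)=7, p(6)=11, p(7)=15, p(8)=22, p(9)=30, p(10)=42, p(11)=56, p(12)=77, p(13)=101, p(14)=135, p(15)=176, p(16)=231, p(17)=297, p(18)=385, p(19)=490, p(20)=627, p(21)=792, p(22)=1002, p(23)=1255, p(24)=1575, p(25)=1958, p(26)=2436, p(27)=3010, p(28)=3718, p(29)=4565, p(30)=5604, p(31)=6842, p(32)=8349, p(33)=10143, p(34)=12310, p(35)=14883, p(36)=17977, p(37)=21637, p(38)=26015, p(39)=31185, p(40)=37338, p(41)=44583, p(42)=53174, p(43)=63261, p(44)=75175, p(45)=89134, p(46)=105558, p(47)=124754, p(48)=147273, p(49)=173525, p(50)=204226, p(51)=239943, p(52)=281589, p(53)=329931, p(54)=386155, p(55)=451276, p(56)=526823, p(57)=614154, p(58)=715220, p(59)=831820, p(60)=966467, p(61)=1121505, p(62)=1300156, p(63)=1505499, p(64)=1741630, p(65)=2012558, p(66)=2323520, p(67)=2679689, p(68)=3087735, p(69)=3554345, p(70)=4087968, p(71)=4697205, p(72)=5392783, p(73)=6185689, p(74)=7089500, p(75)=8118264, p(76)=9289091, p(77)=10619863, p(78)=12132164, p(79)=13848650, p(80)=15796476, p(81)=18004327, p(82)=20506255, p(83)=23338469, p(84)=26543660, p(85)=30167357, p(86)=34262962, p(87)=38887673, p(88)=44108109, p(89)=49995925, p(90)=56634173, p(91)=64112359, p(92)=72533807, p(93)=82010177, p(94)=92669720, p(95)=104651419, p(96)=118114304, p(97)=133230930, p(98)=150198136, p(99)=169229875, p(100)=190569292, p(101)=214481126, p(102)=241265379, p(103)=271248950, p(104)=304801365, p(105)=342325709, p(106)=384276336, p(107)=431149389, p(108)=483502844, p(109)=541946240.
Final step: p(110) = p(109) + p(108) - p(105) - p(103) + p(98) + p(95) - p(88) - p(84) + p(75) + p(70) - p(59) - p(53) + p(40) + p(33) - p(18) - p(10)
= 541946240 + 483502844 - 342325709 - 271248950 + 150198136 + 104651419 - 44108109 - 26543660 + 8118264 + 4087968 - 831820 - 329931 + 37338 + 10143 - 385 - 42
= 607163746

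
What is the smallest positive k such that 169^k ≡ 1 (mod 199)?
99

199 is prime, so ord(169) divides φ(199) = 198.
Divisors of 198: 1, 2, 3, 6, 9, 11, 18, 22, 33, 66, 99, 198.
Repeated squaring: 169^1 ≡ 169, 169^2 ≡ 104, 169^4 ≡ 70, 169^8 ≡ 124, 169^16 ≡ 53, 169^32 ≡ 23, 169^64 ≡ 131, 169^128 ≡ 47 (mod 199).
Test 169^d mod 199 for each divisor d in increasing order:
169^1 ≡ 169
169^2 ≡ 104
169^3 = 169^2·169^1 ≡ 64
169^6 = 169^4·169^2 ≡ 116
169^9 = 169^8·169^1 ≡ 61
169^11 = 169^8·169^2·169^1 ≡ 175
169^18 = 169^16·169^2 ≡ 139
169^22 = 169^16·169^4·169^2 ≡ 178
169^33 = 169^32·169^1 ≡ 106
169^66 = 169^64·169^2 ≡ 92
169^99 = 169^64·169^32·169^2·169^1 ≡ 1  ← first divisor giving 1
The order is 99.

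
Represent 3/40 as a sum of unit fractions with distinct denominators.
1/14 + 1/280

Greedy algorithm:
3/40: ceiling(40/3) = 14, use 1/14
1/280: ceiling(280/1) = 280, use 1/280
Result: 3/40 = 1/14 + 1/280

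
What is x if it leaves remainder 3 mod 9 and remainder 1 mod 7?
57

Using Chinese Remainder Theorem:
M = 9 × 7 = 63
M1 = 7, M2 = 9
y1 = 7^(-1) mod 9 = 4
y2 = 9^(-1) mod 7 = 4
x = (3×7×4 + 1×9×4) mod 63 = 57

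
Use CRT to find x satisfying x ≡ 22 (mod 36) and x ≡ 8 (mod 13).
346

Using Chinese Remainder Theorem:
M = 36 × 13 = 468
M1 = 13, M2 = 36
y1 = 13^(-1) mod 36 = 25
y2 = 36^(-1) mod 13 = 4
x = (22×13×25 + 8×36×4) mod 468 = 346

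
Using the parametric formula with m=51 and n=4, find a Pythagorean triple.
(2585, 408, 2617)

Euclid's formula: a = m² - n², b = 2mn, c = m² + n²
m = 51, n = 4
a = 51² - 4² = 2601 - 16 = 2585
b = 2 × 51 × 4 = 408
c = 51² + 4² = 2601 + 16 = 2617
Verification: 2585² + 408² = 6682225 + 166464 = 6848689 = 2617² ✓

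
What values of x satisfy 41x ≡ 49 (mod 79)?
x ≡ 59 (mod 79)

gcd(41, 79) = 1, which divides 49, so solutions exist.
Find 41^(-1) mod 79 by the extended Euclidean algorithm:
79 = 1 × 41 + 38  ⟹  38 = (1)·79 + (-1)·41
41 = 1 × 38 + 3  ⟹  3 = (-1)·79 + (2)·41
38 = 12 × 3 + 2  ⟹  2 = (13)·79 + (-25)·41
3 = 1 × 2 + 1  ⟹  1 = (-14)·79 + (27)·41
So (27)·41 ≡ 1 (mod 79), i.e. 41^(-1) ≡ 27 (mod 79).
x ≡ 27 × 49 = 1323 ≡ 59 (mod 79).
Check: 41 × 59 = 2419 ≡ 49 (mod 79).
Unique solution: x ≡ 59 (mod 79)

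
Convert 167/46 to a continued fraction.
[3; 1, 1, 1, 2, 2, 2]

Euclidean algorithm steps:
167 = 3 × 46 + 29
46 = 1 × 29 + 17
29 = 1 × 17 + 12
17 = 1 × 12 + 5
12 = 2 × 5 + 2
5 = 2 × 2 + 1
2 = 2 × 1 + 0
Continued fraction: [3; 1, 1, 1, 2, 2, 2]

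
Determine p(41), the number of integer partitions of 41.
44583

p(n) counts ways to write n as a sum of positive integers (order ignored).
Euler's pentagonal recurrence: p(k) = p(k-1) + p(k-2) - p(k-5) - p(k-7) + p(k-12) + p(k-15) - ... (offsets j(3j∓1)/2, signs ++--, p(0)=1, p(<0)=0).
DP table for k = 0..40: p(0)=1, p(1)=1, p(2)=2, p(3)=3, p(4)=5, p(5)=7, p(6)=11, p(7)=15, p(8)=22, p(9)=30, p(10)=42, p(11)=56, p(12)=77, p(13)=101, p(14)=135, p(15)=176, p(16)=231, p(17)=297, p(18)=385, p(19)=490, p(20)=627, p(21)=792, p(22)=1002, p(23)=1255, p(24)=1575, p(25)=1958, p(26)=2436, p(27)=3010, p(28)=3718, p(29)=4565, p(30)=5604, p(31)=6842, p(32)=8349, p(33)=10143, p(34)=12310, p(35)=14883, p(36)=17977, p(37)=21637, p(38)=26015, p(39)=31185, p(40)=37338.
Final step: p(41) = p(40) + p(39) - p(36) - p(34) + p(29) + p(26) - p(19) - p(15) + p(6) + p(1)
= 37338 + 31185 - 17977 - 12310 + 4565 + 2436 - 490 - 176 + 11 + 1
= 44583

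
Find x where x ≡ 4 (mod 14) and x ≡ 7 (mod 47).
242

Using Chinese Remainder Theorem:
M = 14 × 47 = 658
M1 = 47, M2 = 14
y1 = 47^(-1) mod 14 = 3
y2 = 14^(-1) mod 47 = 37
x = (4×47×3 + 7×14×37) mod 658 = 242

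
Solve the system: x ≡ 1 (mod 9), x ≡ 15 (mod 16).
127

Using Chinese Remainder Theorem:
M = 9 × 16 = 144
M1 = 16, M2 = 9
y1 = 16^(-1) mod 9 = 4
y2 = 9^(-1) mod 16 = 9
x = (1×16×4 + 15×9×9) mod 144 = 127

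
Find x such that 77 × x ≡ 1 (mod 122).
103

gcd(77, 122) = 1, so the inverse exists.
Extended Euclidean algorithm on (122, 77):
122 = 1 × 77 + 45  ⟹  45 = (1)·122 + (-1)·77
77 = 1 × 45 + 32  ⟹  32 = (-1)·122 + (2)·77
45 = 1 × 32 + 13  ⟹  13 = (2)·122 + (-3)·77
32 = 2 × 13 + 6  ⟹  6 = (-5)·122 + (8)·77
13 = 2 × 6 + 1  ⟹  1 = (12)·122 + (-19)·77
So (-19)·77 ≡ 1 (mod 122), i.e. 77^(-1) ≡ -19 ≡ 103 (mod 122).
Check: 77 × 103 = 7931 ≡ 1 (mod 122)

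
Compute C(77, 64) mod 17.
0

Using Lucas' theorem:
Write n=77 and k=64 in base 17:
n in base 17: [4, 9]
k in base 17: [3, 13]
C(77,64) mod 17 = ∏ C(n_i, k_i) mod 17
Digit binomials (mod 17): C(4,3) = 4; C(9,13) = 0 (k_i > n_i)
Product: 4 × 0 = 0 ≡ 0 (mod 17)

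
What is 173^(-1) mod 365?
192

gcd(173, 365) = 1, so the inverse exists.
Extended Euclidean algorithm on (365, 173):
365 = 2 × 173 + 19  ⟹  19 = (1)·365 + (-2)·173
173 = 9 × 19 + 2  ⟹  2 = (-9)·365 + (19)·173
19 = 9 × 2 + 1  ⟹  1 = (82)·365 + (-173)·173
So (-173)·173 ≡ 1 (mod 365), i.e. 173^(-1) ≡ -173 ≡ 192 (mod 365).
Check: 173 × 192 = 33216 ≡ 1 (mod 365)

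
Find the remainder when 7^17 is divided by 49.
0

Repeated squaring. Binary of 17 = 10001.
7^1 ≡ 7 (mod 49); 7^2 ≡ 0 (mod 49); 7^4 ≡ 0 (mod 49); 7^8 ≡ 0 (mod 49); 7^16 ≡ 0 (mod 49)
7^17 = 7^1 × 7^16 ≡ 0 (mod 49)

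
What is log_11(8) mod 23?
8

Baby-step giant-step with step n = ⌈√23⌉ = 5.
Baby steps 11^j mod 23 (j:value) for j=0..4: 0:1, 1:11, 2:6, 3:20, 4:13.
Giant-step multiplier: 11^(-5) ≡ 11^(22-5) = 11^17 ≡ 14 (mod 23).
Giant steps γ_i = 8·14^i mod 23: γ_0=8, γ_1=20 (in table at j=3).
x = i·n + j = 1·5 + 3 = 8.
Check: 11^8 ≡ 8 (mod 23).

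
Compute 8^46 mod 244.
88

Repeated squaring. Binary of 46 = 101110.
8^1 ≡ 8 (mod 244); 8^2 ≡ 64 (mod 244); 8^4 ≡ 192 (mod 244); 8^8 ≡ 20 (mod 244); 8^16 ≡ 156 (mod 244); 8^32 ≡ 180 (mod 244)
8^46 = 8^2 × 8^4 × 8^8 × 8^32 ≡ 88 (mod 244)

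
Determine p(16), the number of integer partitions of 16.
231

p(n) counts ways to write n as a sum of positive integers (order ignored).
Euler's pentagonal recurrence: p(k) = p(k-1) + p(k-2) - p(k-5) - p(k-7) + p(k-12) + p(k-15) - ... (offsets j(3j∓1)/2, signs ++--, p(0)=1, p(<0)=0).
DP table for k = 0..15: p(0)=1, p(1)=1, p(2)=2, p(3)=3, p(4)=5, p(5)=7, p(6)=11, p(7)=15, p(8)=22, p(9)=30, p(10)=42, p(11)=56, p(12)=77, p(13)=101, p(14)=135, p(15)=176.
Final step: p(16) = p(15) + p(14) - p(11) - p(9) + p(4) + p(1)
= 176 + 135 - 56 - 30 + 5 + 1
= 231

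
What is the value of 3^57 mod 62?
23

Repeated squaring. Binary of 57 = 111001.
3^1 ≡ 3 (mod 62); 3^2 ≡ 9 (mod 62); 3^4 ≡ 19 (mod 62); 3^8 ≡ 51 (mod 62); 3^16 ≡ 59 (mod 62); 3^32 ≡ 9 (mod 62)
3^57 = 3^1 × 3^8 × 3^16 × 3^32 ≡ 23 (mod 62)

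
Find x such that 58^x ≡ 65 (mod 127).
65

Baby-step giant-step with step n = ⌈√127⌉ = 12.
Baby steps 58^j mod 127 (j:value) for j=0..11: 0:1, 1:58, 2:62, 3:40, 4:34, 5:67, 6:76, 7:90, 8:13, 9:119, 10:44, 11:12.
Giant-step multiplier: 58^(-12) ≡ 58^(126-12) = 58^114 ≡ 25 (mod 127).
Giant steps γ_i = 65·25^i mod 127: γ_0=65, γ_1=101, γ_2=112, γ_3=6, γ_4=23, γ_5=67 (in table at j=5).
x = i·n + j = 5·12 + 5 = 65.
Check: 58^65 ≡ 65 (mod 127).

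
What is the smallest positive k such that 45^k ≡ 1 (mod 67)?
22

67 is prime, so ord(45) divides φ(67) = 66.
Divisors of 66: 1, 2, 3, 6, 11, 22, 33, 66.
Repeated squaring: 45^1 ≡ 45, 45^2 ≡ 15, 45^4 ≡ 24, 45^8 ≡ 40, 45^16 ≡ 59, 45^32 ≡ 64, 45^64 ≡ 9 (mod 67).
Test 45^d mod 67 for each divisor d in increasing order:
45^1 ≡ 45
45^2 ≡ 15
45^3 = 45^2·45^1 ≡ 5
45^6 = 45^4·45^2 ≡ 25
45^11 = 45^8·45^2·45^1 ≡ 66
45^22 = 45^16·45^4·45^2 ≡ 1  ← first divisor giving 1
The order is 22.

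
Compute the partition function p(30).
5604

p(n) counts ways to write n as a sum of positive integers (order ignored).
Euler's pentagonal recurrence: p(k) = p(k-1) + p(k-2) - p(k-5) - p(k-7) + p(k-12) + p(k-15) - ... (offsets j(3j∓1)/2, signs ++--, p(0)=1, p(<0)=0).
DP table for k = 0..29: p(0)=1, p(1)=1, p(2)=2, p(3)=3, p(4)=5, p(5)=7, p(6)=11, p(7)=15, p(8)=22, p(9)=30, p(10)=42, p(11)=56, p(12)=77, p(13)=101, p(14)=135, p(15)=176, p(16)=231, p(17)=297, p(18)=385, p(19)=490, p(20)=627, p(21)=792, p(22)=1002, p(23)=1255, p(24)=1575, p(25)=1958, p(26)=2436, p(27)=3010, p(28)=3718, p(29)=4565.
Final step: p(30) = p(29) + p(28) - p(25) - p(23) + p(18) + p(15) - p(8) - p(4)
= 4565 + 3718 - 1958 - 1255 + 385 + 176 - 22 - 5
= 5604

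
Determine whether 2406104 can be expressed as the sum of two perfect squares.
Not possible

Factorization: 2406104 = 2^3 × 67^3
By Fermat: n is sum of two squares iff every prime p ≡ 3 (mod 4) appears to even power.
Prime(s) ≡ 3 (mod 4) with odd exponent: [(67, 3)]
Therefore 2406104 cannot be expressed as a² + b².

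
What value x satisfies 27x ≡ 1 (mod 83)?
40

gcd(27, 83) = 1, so the inverse exists.
Extended Euclidean algorithm on (83, 27):
83 = 3 × 27 + 2  ⟹  2 = (1)·83 + (-3)·27
27 = 13 × 2 + 1  ⟹  1 = (-13)·83 + (40)·27
So (40)·27 ≡ 1 (mod 83), i.e. 27^(-1) ≡ 40 (mod 83).
Check: 27 × 40 = 1080 ≡ 1 (mod 83)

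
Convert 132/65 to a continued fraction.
[2; 32, 2]

Euclidean algorithm steps:
132 = 2 × 65 + 2
65 = 32 × 2 + 1
2 = 2 × 1 + 0
Continued fraction: [2; 32, 2]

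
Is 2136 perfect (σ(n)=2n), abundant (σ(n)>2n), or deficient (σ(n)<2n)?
abundant

Proper divisors of 2136: sum = 1 + 2 + 3 + 4 + 6 + 8 + 12 + 24 + 89 + 178 + 267 + 356 + 534 + 712 + 1068 = 3264
Since 3264 > 2136, 2136 is abundant.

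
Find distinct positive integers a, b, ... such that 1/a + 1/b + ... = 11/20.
1/2 + 1/20

Greedy algorithm:
11/20: ceiling(20/11) = 2, use 1/2
1/20: ceiling(20/1) = 20, use 1/20
Result: 11/20 = 1/2 + 1/20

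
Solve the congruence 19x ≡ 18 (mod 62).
x ≡ 14 (mod 62)

gcd(19, 62) = 1, which divides 18, so solutions exist.
Find 19^(-1) mod 62 by the extended Euclidean algorithm:
62 = 3 × 19 + 5  ⟹  5 = (1)·62 + (-3)·19
19 = 3 × 5 + 4  ⟹  4 = (-3)·62 + (10)·19
5 = 1 × 4 + 1  ⟹  1 = (4)·62 + (-13)·19
So (-13)·19 ≡ 1 (mod 62), i.e. 19^(-1) ≡ -13 ≡ 49 (mod 62).
x ≡ 49 × 18 = 882 ≡ 14 (mod 62).
Check: 19 × 14 = 266 ≡ 18 (mod 62).
Unique solution: x ≡ 14 (mod 62)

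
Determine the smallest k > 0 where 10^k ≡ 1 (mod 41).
5

41 is prime, so ord(10) divides φ(41) = 40.
Divisors of 40: 1, 2, 4, 5, 8, 10, 20, 40.
Repeated squaring: 10^1 ≡ 10, 10^2 ≡ 18, 10^4 ≡ 37, 10^8 ≡ 16, 10^16 ≡ 10, 10^32 ≡ 18 (mod 41).
Test 10^d mod 41 for each divisor d in increasing order:
10^1 ≡ 10
10^2 ≡ 18
10^4 ≡ 37
10^5 = 10^4·10^1 ≡ 1  ← first divisor giving 1
The order is 5.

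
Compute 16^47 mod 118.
100

Repeated squaring. Binary of 47 = 101111.
16^1 ≡ 16 (mod 118); 16^2 ≡ 20 (mod 118); 16^4 ≡ 46 (mod 118); 16^8 ≡ 110 (mod 118); 16^16 ≡ 64 (mod 118); 16^32 ≡ 84 (mod 118)
16^47 = 16^1 × 16^2 × 16^4 × 16^8 × 16^32 ≡ 100 (mod 118)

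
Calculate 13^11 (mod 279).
34

Repeated squaring. Binary of 11 = 1011.
13^1 ≡ 13 (mod 279); 13^2 ≡ 169 (mod 279); 13^4 ≡ 103 (mod 279); 13^8 ≡ 7 (mod 279)
13^11 = 13^1 × 13^2 × 13^8 ≡ 34 (mod 279)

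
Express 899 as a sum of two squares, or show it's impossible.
Not possible

Factorization: 899 = 29 × 31
By Fermat: n is sum of two squares iff every prime p ≡ 3 (mod 4) appears to even power.
Prime(s) ≡ 3 (mod 4) with odd exponent: [(31, 1)]
Therefore 899 cannot be expressed as a² + b².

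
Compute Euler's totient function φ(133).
108

133 = 7 × 19
φ(n) = n × ∏(1 - 1/p) for each prime p dividing n
φ(133) = 133 × (1 - 1/7) × (1 - 1/19) = 108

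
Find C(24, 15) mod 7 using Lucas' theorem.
2

Using Lucas' theorem:
Write n=24 and k=15 in base 7:
n in base 7: [3, 3]
k in base 7: [2, 1]
C(24,15) mod 7 = ∏ C(n_i, k_i) mod 7
Digit binomials (mod 7): C(3,2) = 3; C(3,1) = 3
Product: 3 × 3 = 9 ≡ 2 (mod 7)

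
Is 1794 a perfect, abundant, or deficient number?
abundant

Proper divisors of 1794: sum = 1 + 2 + 3 + 6 + 13 + 23 + 26 + 39 + 46 + 69 + 78 + 138 + 299 + 598 + 897 = 2238
Since 2238 > 1794, 1794 is abundant.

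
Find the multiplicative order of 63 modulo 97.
32

97 is prime, so ord(63) divides φ(97) = 96.
Divisors of 96: 1, 2, 3, 4, 6, 8, 12, 16, 24, 32, 48, 96.
Repeated squaring: 63^1 ≡ 63, 63^2 ≡ 89, 63^4 ≡ 64, 63^8 ≡ 22, 63^16 ≡ 96, 63^32 ≡ 1, 63^64 ≡ 1 (mod 97).
Test 63^d mod 97 for each divisor d in increasing order:
63^1 ≡ 63
63^2 ≡ 89
63^3 = 63^2·63^1 ≡ 78
63^4 ≡ 64
63^6 = 63^4·63^2 ≡ 70
63^8 ≡ 22
63^12 = 63^8·63^4 ≡ 50
63^16 ≡ 96
63^24 = 63^16·63^8 ≡ 75
63^32 ≡ 1  ← first divisor giving 1
The order is 32.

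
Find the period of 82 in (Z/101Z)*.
50

101 is prime, so ord(82) divides φ(101) = 100.
Divisors of 100: 1, 2, 4, 5, 10, 20, 25, 50, 100.
Repeated squaring: 82^1 ≡ 82, 82^2 ≡ 58, 82^4 ≡ 31, 82^8 ≡ 52, 82^16 ≡ 78, 82^32 ≡ 24, 82^64 ≡ 71 (mod 101).
Test 82^d mod 101 for each divisor d in increasing order:
82^1 ≡ 82
82^2 ≡ 58
82^4 ≡ 31
82^5 = 82^4·82^1 ≡ 17
82^10 = 82^8·82^2 ≡ 87
82^20 = 82^16·82^4 ≡ 95
82^25 = 82^16·82^8·82^1 ≡ 100
82^50 = 82^32·82^16·82^2 ≡ 1  ← first divisor giving 1
The order is 50.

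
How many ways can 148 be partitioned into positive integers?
33549419497

p(n) counts ways to write n as a sum of positive integers (order ignored).
Euler's pentagonal recurrence: p(k) = p(k-1) + p(k-2) - p(k-5) - p(k-7) + p(k-12) + p(k-15) - ... (offsets j(3j∓1)/2, signs ++--, p(0)=1, p(<0)=0).
DP table for k = 0..147: p(0)=1, p(1)=1, p(2)=2, p(3)=3, p(4)=5, p(5)=7, p(6)=11, p(7)=15, p(8)=22, p(9)=30, p(10)=42, p(11)=56, p(12)=77, p(13)=101, p(14)=135, p(15)=176, p(16)=231, p(17)=297, p(18)=385, p(19)=490, p(20)=627, p(21)=792, p(22)=1002, p(23)=1255, p(24)=1575, p(25)=1958, p(26)=2436, p(27)=3010, p(28)=3718, p(29)=4565, p(30)=5604, p(31)=6842, p(32)=8349, p(33)=10143, p(34)=12310, p(35)=14883, p(36)=17977, p(37)=21637, p(38)=26015, p(39)=31185, p(40)=37338, p(41)=44583, p(42)=53174, p(43)=63261, p(44)=75175, p(45)=89134, p(46)=105558, p(47)=124754, p(48)=147273, p(49)=173525, p(50)=204226, p(51)=239943, p(52)=281589, p(53)=329931, p(54)=386155, p(55)=451276, p(56)=526823, p(57)=614154, p(58)=715220, p(59)=831820, p(60)=966467, p(61)=1121505, p(62)=1300156, p(63)=1505499, p(64)=1741630, p(65)=2012558, p(66)=2323520, p(67)=2679689, p(68)=3087735, p(69)=3554345, p(70)=4087968, p(71)=4697205, p(72)=5392783, p(73)=6185689, p(74)=7089500, p(75)=8118264, p(76)=9289091, p(77)=10619863, p(78)=12132164, p(79)=13848650, p(80)=15796476, p(81)=18004327, p(82)=20506255, p(83)=23338469, p(84)=26543660, p(85)=30167357, p(86)=34262962, p(87)=38887673, p(88)=44108109, p(89)=49995925, p(90)=56634173, p(91)=64112359, p(92)=72533807, p(93)=82010177, p(94)=92669720, p(95)=104651419, p(96)=118114304, p(97)=133230930, p(98)=150198136, p(99)=169229875, p(100)=190569292, p(101)=214481126, p(102)=241265379, p(103)=271248950, p(104)=304801365, p(105)=342325709, p(106)=384276336, p(107)=431149389, p(108)=483502844, p(109)=541946240, p(110)=607163746, p(111)=679903203, p(112)=761002156, p(113)=851376628, p(114)=952050665, p(115)=1064144451, p(116)=1188908248, p(117)=1327710076, p(118)=1482074143, p(119)=1653668665, p(120)=1844349560, p(121)=2056148051, p(122)=2291320912, p(123)=2552338241, p(124)=2841940500, p(125)=3163127352, p(126)=3519222692, p(127)=3913864295, p(128)=4351078600, p(129)=4835271870, p(130)=5371315400, p(131)=5964539504, p(132)=6620830889, p(133)=7346629512, p(134)=8149040695, p(135)=9035836076, p(136)=10015581680, p(137)=11097645016, p(138)=12292341831, p(139)=13610949895, p(140)=15065878135, p(141)=16670689208, p(142)=18440293320, p(143)=20390982757, p(144)=22540654445, p(145)=24908858009, p(146)=27517052599, p(147)=30388671978.
Final step: p(148) = p(147) + p(146) - p(143) - p(141) + p(136) + p(133) - p(126) - p(122) + p(113) + p(108) - p(97) - p(91) + p(78) + p(71) - p(56) - p(48) + p(31) + p(22) - p(3)
= 30388671978 + 27517052599 - 20390982757 - 16670689208 + 10015581680 + 7346629512 - 3519222692 - 2291320912 + 851376628 + 483502844 - 133230930 - 64112359 + 12132164 + 4697205 - 526823 - 147273 + 6842 + 1002 - 3
= 33549419497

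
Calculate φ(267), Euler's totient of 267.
176

267 = 3 × 89
φ(n) = n × ∏(1 - 1/p) for each prime p dividing n
φ(267) = 267 × (1 - 1/3) × (1 - 1/89) = 176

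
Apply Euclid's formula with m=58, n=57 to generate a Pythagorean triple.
(115, 6612, 6613)

Euclid's formula: a = m² - n², b = 2mn, c = m² + n²
m = 58, n = 57
a = 58² - 57² = 3364 - 3249 = 115
b = 2 × 58 × 57 = 6612
c = 58² + 57² = 3364 + 3249 = 6613
Verification: 115² + 6612² = 13225 + 43718544 = 43731769 = 6613² ✓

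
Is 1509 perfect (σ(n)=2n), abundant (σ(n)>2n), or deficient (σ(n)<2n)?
deficient

Proper divisors of 1509: sum = 1 + 3 + 503 = 507
Since 507 < 1509, 1509 is deficient.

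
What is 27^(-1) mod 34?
29

gcd(27, 34) = 1, so the inverse exists.
Extended Euclidean algorithm on (34, 27):
34 = 1 × 27 + 7  ⟹  7 = (1)·34 + (-1)·27
27 = 3 × 7 + 6  ⟹  6 = (-3)·34 + (4)·27
7 = 1 × 6 + 1  ⟹  1 = (4)·34 + (-5)·27
So (-5)·27 ≡ 1 (mod 34), i.e. 27^(-1) ≡ -5 ≡ 29 (mod 34).
Check: 27 × 29 = 783 ≡ 1 (mod 34)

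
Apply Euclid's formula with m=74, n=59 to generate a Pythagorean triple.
(1995, 8732, 8957)

Euclid's formula: a = m² - n², b = 2mn, c = m² + n²
m = 74, n = 59
a = 74² - 59² = 5476 - 3481 = 1995
b = 2 × 74 × 59 = 8732
c = 74² + 59² = 5476 + 3481 = 8957
Verification: 1995² + 8732² = 3980025 + 76247824 = 80227849 = 8957² ✓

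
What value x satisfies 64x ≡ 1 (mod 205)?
189

gcd(64, 205) = 1, so the inverse exists.
Extended Euclidean algorithm on (205, 64):
205 = 3 × 64 + 13  ⟹  13 = (1)·205 + (-3)·64
64 = 4 × 13 + 12  ⟹  12 = (-4)·205 + (13)·64
13 = 1 × 12 + 1  ⟹  1 = (5)·205 + (-16)·64
So (-16)·64 ≡ 1 (mod 205), i.e. 64^(-1) ≡ -16 ≡ 189 (mod 205).
Check: 64 × 189 = 12096 ≡ 1 (mod 205)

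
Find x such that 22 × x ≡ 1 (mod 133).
127

gcd(22, 133) = 1, so the inverse exists.
Extended Euclidean algorithm on (133, 22):
133 = 6 × 22 + 1  ⟹  1 = (1)·133 + (-6)·22
So (-6)·22 ≡ 1 (mod 133), i.e. 22^(-1) ≡ -6 ≡ 127 (mod 133).
Check: 22 × 127 = 2794 ≡ 1 (mod 133)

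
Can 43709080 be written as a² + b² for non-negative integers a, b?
Not possible

Factorization: 43709080 = 2^3 × 5 × 103^3
By Fermat: n is sum of two squares iff every prime p ≡ 3 (mod 4) appears to even power.
Prime(s) ≡ 3 (mod 4) with odd exponent: [(103, 3)]
Therefore 43709080 cannot be expressed as a² + b².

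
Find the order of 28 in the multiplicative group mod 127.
18

127 is prime, so ord(28) divides φ(127) = 126.
Divisors of 126: 1, 2, 3, 6, 7, 9, 14, 18, 21, 42, 63, 126.
Repeated squaring: 28^1 ≡ 28, 28^2 ≡ 22, 28^4 ≡ 103, 28^8 ≡ 68, 28^16 ≡ 52, 28^32 ≡ 37, 28^64 ≡ 99 (mod 127).
Test 28^d mod 127 for each divisor d in increasing order:
28^1 ≡ 28
28^2 ≡ 22
28^3 = 28^2·28^1 ≡ 108
28^6 = 28^4·28^2 ≡ 107
28^7 = 28^4·28^2·28^1 ≡ 75
28^9 = 28^8·28^1 ≡ 126
28^14 = 28^8·28^4·28^2 ≡ 37
28^18 = 28^16·28^2 ≡ 1  ← first divisor giving 1
The order is 18.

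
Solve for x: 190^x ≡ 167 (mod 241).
91

Baby-step giant-step with step n = ⌈√241⌉ = 16.
Baby steps 190^j mod 241 (j:value) for j=0..15: 0:1, 1:190, 2:191, 3:140, 4:90, 5:230, 6:79, 7:68, 8:147, 9:215, 10:121, 11:95, 12:216, 13:70, 14:45, 15:115.
Giant-step multiplier: 190^(-16) ≡ 190^(240-16) = 190^224 ≡ 119 (mod 241).
Giant steps γ_i = 167·119^i mod 241: γ_0=167, γ_1=111, γ_2=195, γ_3=69, γ_4=17, γ_5=95 (in table at j=11).
x = i·n + j = 5·16 + 11 = 91.
Check: 190^91 ≡ 167 (mod 241).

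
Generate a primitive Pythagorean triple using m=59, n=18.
(3157, 2124, 3805)

Euclid's formula: a = m² - n², b = 2mn, c = m² + n²
m = 59, n = 18
a = 59² - 18² = 3481 - 324 = 3157
b = 2 × 59 × 18 = 2124
c = 59² + 18² = 3481 + 324 = 3805
Verification: 3157² + 2124² = 9966649 + 4511376 = 14478025 = 3805² ✓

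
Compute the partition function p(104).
304801365

p(n) counts ways to write n as a sum of positive integers (order ignored).
Euler's pentagonal recurrence: p(k) = p(k-1) + p(k-2) - p(k-5) - p(k-7) + p(k-12) + p(k-15) - ... (offsets j(3j∓1)/2, signs ++--, p(0)=1, p(<0)=0).
DP table for k = 0..103: p(0)=1, p(1)=1, p(2)=2, p(3)=3, p(4)=5, p(5)=7, p(6)=11, p(7)=15, p(8)=22, p(9)=30, p(10)=42, p(11)=56, p(12)=77, p(13)=101, p(14)=135, p(15)=176, p(16)=231, p(17)=297, p(18)=385, p(19)=490, p(20)=627, p(21)=792, p(22)=1002, p(23)=1255, p(24)=1575, p(25)=1958, p(26)=2436, p(27)=3010, p(28)=3718, p(29)=4565, p(30)=5604, p(31)=6842, p(32)=8349, p(33)=10143, p(34)=12310, p(35)=14883, p(36)=17977, p(37)=21637, p(38)=26015, p(39)=31185, p(40)=37338, p(41)=44583, p(42)=53174, p(43)=63261, p(44)=75175, p(45)=89134, p(46)=105558, p(47)=124754, p(48)=147273, p(49)=173525, p(50)=204226, p(51)=239943, p(52)=281589, p(53)=329931, p(54)=386155, p(55)=451276, p(56)=526823, p(57)=614154, p(58)=715220, p(59)=831820, p(60)=966467, p(61)=1121505, p(62)=1300156, p(63)=1505499, p(64)=1741630, p(65)=2012558, p(66)=2323520, p(67)=2679689, p(68)=3087735, p(69)=3554345, p(70)=4087968, p(71)=4697205, p(72)=5392783, p(73)=6185689, p(74)=7089500, p(75)=8118264, p(76)=9289091, p(77)=10619863, p(78)=12132164, p(79)=13848650, p(80)=15796476, p(81)=18004327, p(82)=20506255, p(83)=23338469, p(84)=26543660, p(85)=30167357, p(86)=34262962, p(87)=38887673, p(88)=44108109, p(89)=49995925, p(90)=56634173, p(91)=64112359, p(92)=72533807, p(93)=82010177, p(94)=92669720, p(95)=104651419, p(96)=118114304, p(97)=133230930, p(98)=150198136, p(99)=169229875, p(100)=190569292, p(101)=214481126, p(102)=241265379, p(103)=271248950.
Final step: p(104) = p(103) + p(102) - p(99) - p(97) + p(92) + p(89) - p(82) - p(78) + p(69) + p(64) - p(53) - p(47) + p(34) + p(27) - p(12) - p(4)
= 271248950 + 241265379 - 169229875 - 133230930 + 72533807 + 49995925 - 20506255 - 12132164 + 3554345 + 1741630 - 329931 - 124754 + 12310 + 3010 - 77 - 5
= 304801365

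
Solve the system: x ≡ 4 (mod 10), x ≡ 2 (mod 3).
14

Using Chinese Remainder Theorem:
M = 10 × 3 = 30
M1 = 3, M2 = 10
y1 = 3^(-1) mod 10 = 7
y2 = 10^(-1) mod 3 = 1
x = (4×3×7 + 2×10×1) mod 30 = 14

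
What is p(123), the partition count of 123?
2552338241

p(n) counts ways to write n as a sum of positive integers (order ignored).
Euler's pentagonal recurrence: p(k) = p(k-1) + p(k-2) - p(k-5) - p(k-7) + p(k-12) + p(k-15) - ... (offsets j(3j∓1)/2, signs ++--, p(0)=1, p(<0)=0).
DP table for k = 0..122: p(0)=1, p(1)=1, p(2)=2, p(3)=3, p(4)=5, p(5)=7, p(6)=11, p(7)=15, p(8)=22, p(9)=30, p(10)=42, p(11)=56, p(12)=77, p(13)=101, p(14)=135, p(15)=176, p(16)=231, p(17)=297, p(18)=385, p(19)=490, p(20)=627, p(21)=792, p(22)=1002, p(23)=1255, p(24)=1575, p(25)=1958, p(26)=2436, p(27)=3010, p(28)=3718, p(29)=4565, p(30)=5604, p(31)=6842, p(32)=8349, p(33)=10143, p(34)=12310, p(35)=14883, p(36)=17977, p(37)=21637, p(38)=26015, p(39)=31185, p(40)=37338, p(41)=44583, p(42)=53174, p(43)=63261, p(44)=75175, p(45)=89134, p(46)=105558, p(47)=124754, p(48)=147273, p(49)=173525, p(50)=204226, p(51)=239943, p(52)=281589, p(53)=329931, p(54)=386155, p(55)=451276, p(56)=526823, p(57)=614154, p(58)=715220, p(59)=831820, p(60)=966467, p(61)=1121505, p(62)=1300156, p(63)=1505499, p(64)=1741630, p(65)=2012558, p(66)=2323520, p(67)=2679689, p(68)=3087735, p(69)=3554345, p(70)=4087968, p(71)=4697205, p(72)=5392783, p(73)=6185689, p(74)=7089500, p(75)=8118264, p(76)=9289091, p(77)=10619863, p(78)=12132164, p(79)=13848650, p(80)=15796476, p(81)=18004327, p(82)=20506255, p(83)=23338469, p(84)=26543660, p(85)=30167357, p(86)=34262962, p(87)=38887673, p(88)=44108109, p(89)=49995925, p(90)=56634173, p(91)=64112359, p(92)=72533807, p(93)=82010177, p(94)=92669720, p(95)=104651419, p(96)=118114304, p(97)=133230930, p(98)=150198136, p(99)=169229875, p(100)=190569292, p(101)=214481126, p(102)=241265379, p(103)=271248950, p(104)=304801365, p(105)=342325709, p(106)=384276336, p(107)=431149389, p(108)=483502844, p(109)=541946240, p(110)=607163746, p(111)=679903203, p(112)=761002156, p(113)=851376628, p(114)=952050665, p(115)=1064144451, p(116)=1188908248, p(117)=1327710076, p(118)=1482074143, p(119)=1653668665, p(120)=1844349560, p(121)=2056148051, p(122)=2291320912.
Final step: p(123) = p(122) + p(121) - p(118) - p(116) + p(111) + p(108) - p(101) - p(97) + p(88) + p(83) - p(72) - p(66) + p(53) + p(46) - p(31) - p(23) + p(6)
= 2291320912 + 2056148051 - 1482074143 - 1188908248 + 679903203 + 483502844 - 214481126 - 133230930 + 44108109 + 23338469 - 5392783 - 2323520 + 329931 + 105558 - 6842 - 1255 + 11
= 2552338241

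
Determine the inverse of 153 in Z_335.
127

gcd(153, 335) = 1, so the inverse exists.
Extended Euclidean algorithm on (335, 153):
335 = 2 × 153 + 29  ⟹  29 = (1)·335 + (-2)·153
153 = 5 × 29 + 8  ⟹  8 = (-5)·335 + (11)·153
29 = 3 × 8 + 5  ⟹  5 = (16)·335 + (-35)·153
8 = 1 × 5 + 3  ⟹  3 = (-21)·335 + (46)·153
5 = 1 × 3 + 2  ⟹  2 = (37)·335 + (-81)·153
3 = 1 × 2 + 1  ⟹  1 = (-58)·335 + (127)·153
So (127)·153 ≡ 1 (mod 335), i.e. 153^(-1) ≡ 127 (mod 335).
Check: 153 × 127 = 19431 ≡ 1 (mod 335)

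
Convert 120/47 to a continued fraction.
[2; 1, 1, 4, 5]

Euclidean algorithm steps:
120 = 2 × 47 + 26
47 = 1 × 26 + 21
26 = 1 × 21 + 5
21 = 4 × 5 + 1
5 = 5 × 1 + 0
Continued fraction: [2; 1, 1, 4, 5]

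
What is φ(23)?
22

23 = 23
φ(n) = n × ∏(1 - 1/p) for each prime p dividing n
φ(23) = 23 × (1 - 1/23) = 22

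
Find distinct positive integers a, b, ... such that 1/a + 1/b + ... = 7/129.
1/19 + 1/613 + 1/1502463

Greedy algorithm:
7/129: ceiling(129/7) = 19, use 1/19
4/2451: ceiling(2451/4) = 613, use 1/613
1/1502463: ceiling(1502463/1) = 1502463, use 1/1502463
Result: 7/129 = 1/19 + 1/613 + 1/1502463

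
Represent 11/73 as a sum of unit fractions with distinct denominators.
1/7 + 1/128 + 1/65408

Greedy algorithm:
11/73: ceiling(73/11) = 7, use 1/7
4/511: ceiling(511/4) = 128, use 1/128
1/65408: ceiling(65408/1) = 65408, use 1/65408
Result: 11/73 = 1/7 + 1/128 + 1/65408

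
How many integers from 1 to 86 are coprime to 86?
42

86 = 2 × 43
φ(n) = n × ∏(1 - 1/p) for each prime p dividing n
φ(86) = 86 × (1 - 1/2) × (1 - 1/43) = 42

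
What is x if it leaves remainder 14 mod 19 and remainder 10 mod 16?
90

Using Chinese Remainder Theorem:
M = 19 × 16 = 304
M1 = 16, M2 = 19
y1 = 16^(-1) mod 19 = 6
y2 = 19^(-1) mod 16 = 11
x = (14×16×6 + 10×19×11) mod 304 = 90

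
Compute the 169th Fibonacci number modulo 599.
192

Matrix identity: Q^n = [[F_(n+1), F_n], [F_n, F_(n-1)]] with Q = [[1,1],[1,0]].
n = 169 = 10101001₂. Square-and-multiply, entries mod 599:
Q^1 = [[1,1],[1,0]]
Q^2 = (Q^1)² = [[2,1],[1,1]]
Q^5 = (Q^2)²·Q = [[8,5],[5,3]]
Q^10 = (Q^5)² = [[89,55],[55,34]]
Q^21 = (Q^10)²·Q = [[340,164],[164,176]]
Q^42 = (Q^21)² = [[533,165],[165,368]]
Q^84 = (Q^42)² = [[433,113],[113,320]]
Q^169 = (Q^84)²·Q = [[223,192],[192,31]]
F_169 mod 599 = Q^169[0][1] = 192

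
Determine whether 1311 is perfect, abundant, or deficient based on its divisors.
deficient

Proper divisors of 1311: sum = 1 + 3 + 19 + 23 + 57 + 69 + 437 = 609
Since 609 < 1311, 1311 is deficient.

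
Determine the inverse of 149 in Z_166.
39

gcd(149, 166) = 1, so the inverse exists.
Extended Euclidean algorithm on (166, 149):
166 = 1 × 149 + 17  ⟹  17 = (1)·166 + (-1)·149
149 = 8 × 17 + 13  ⟹  13 = (-8)·166 + (9)·149
17 = 1 × 13 + 4  ⟹  4 = (9)·166 + (-10)·149
13 = 3 × 4 + 1  ⟹  1 = (-35)·166 + (39)·149
So (39)·149 ≡ 1 (mod 166), i.e. 149^(-1) ≡ 39 (mod 166).
Check: 149 × 39 = 5811 ≡ 1 (mod 166)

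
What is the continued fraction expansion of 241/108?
[2; 4, 3, 8]

Euclidean algorithm steps:
241 = 2 × 108 + 25
108 = 4 × 25 + 8
25 = 3 × 8 + 1
8 = 8 × 1 + 0
Continued fraction: [2; 4, 3, 8]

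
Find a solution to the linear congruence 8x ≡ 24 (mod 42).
x ≡ 3 (mod 21)

gcd(8, 42) = 2, which divides 24, so solutions exist.
Divide through by 2: 4x ≡ 12 (mod 21).
Find 4^(-1) mod 21 by the extended Euclidean algorithm:
21 = 5 × 4 + 1  ⟹  1 = (1)·21 + (-5)·4
So (-5)·4 ≡ 1 (mod 21), i.e. 4^(-1) ≡ -5 ≡ 16 (mod 21).
x ≡ 16 × 12 = 192 ≡ 3 (mod 21).
Check: 8 × 3 = 24 ≡ 24 (mod 42).
x ≡ 3 (mod 21), giving 2 solutions mod 42.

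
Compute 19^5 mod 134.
47

Repeated squaring. Binary of 5 = 101.
19^1 ≡ 19 (mod 134); 19^2 ≡ 93 (mod 134); 19^4 ≡ 73 (mod 134)
19^5 = 19^1 × 19^4 ≡ 47 (mod 134)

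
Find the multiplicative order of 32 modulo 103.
51

103 is prime, so ord(32) divides φ(103) = 102.
Divisors of 102: 1, 2, 3, 6, 17, 34, 51, 102.
Repeated squaring: 32^1 ≡ 32, 32^2 ≡ 97, 32^4 ≡ 36, 32^8 ≡ 60, 32^16 ≡ 98, 32^32 ≡ 25, 32^64 ≡ 7 (mod 103).
Test 32^d mod 103 for each divisor d in increasing order:
32^1 ≡ 32
32^2 ≡ 97
32^3 = 32^2·32^1 ≡ 14
32^6 = 32^4·32^2 ≡ 93
32^17 = 32^16·32^1 ≡ 46
32^34 = 32^32·32^2 ≡ 56
32^51 = 32^32·32^16·32^2·32^1 ≡ 1  ← first divisor giving 1
The order is 51.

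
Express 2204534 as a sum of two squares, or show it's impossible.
Not possible

Factorization: 2204534 = 2 × 31^3 × 37
By Fermat: n is sum of two squares iff every prime p ≡ 3 (mod 4) appears to even power.
Prime(s) ≡ 3 (mod 4) with odd exponent: [(31, 3)]
Therefore 2204534 cannot be expressed as a² + b².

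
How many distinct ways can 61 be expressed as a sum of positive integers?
1121505

p(n) counts ways to write n as a sum of positive integers (order ignored).
Euler's pentagonal recurrence: p(k) = p(k-1) + p(k-2) - p(k-5) - p(k-7) + p(k-12) + p(k-15) - ... (offsets j(3j∓1)/2, signs ++--, p(0)=1, p(<0)=0).
DP table for k = 0..60: p(0)=1, p(1)=1, p(2)=2, p(3)=3, p(4)=5, p(5)=7, p(6)=11, p(7)=15, p(8)=22, p(9)=30, p(10)=42, p(11)=56, p(12)=77, p(13)=101, p(14)=135, p(15)=176, p(16)=231, p(17)=297, p(18)=385, p(19)=490, p(20)=627, p(21)=792, p(22)=1002, p(23)=1255, p(24)=1575, p(25)=1958, p(26)=2436, p(27)=3010, p(28)=3718, p(29)=4565, p(30)=5604, p(31)=6842, p(32)=8349, p(33)=10143, p(34)=12310, p(35)=14883, p(36)=17977, p(37)=21637, p(38)=26015, p(39)=31185, p(40)=37338, p(41)=44583, p(42)=53174, p(43)=63261, p(44)=75175, p(45)=89134, p(46)=105558, p(47)=124754, p(48)=147273, p(49)=173525, p(50)=204226, p(51)=239943, p(52)=281589, p(53)=329931, p(54)=386155, p(55)=451276, p(56)=526823, p(57)=614154, p(58)=715220, p(59)=831820, p(60)=966467.
Final step: p(61) = p(60) + p(59) - p(56) - p(54) + p(49) + p(46) - p(39) - p(35) + p(26) + p(21) - p(10) - p(4)
= 966467 + 831820 - 526823 - 386155 + 173525 + 105558 - 31185 - 14883 + 2436 + 792 - 42 - 5
= 1121505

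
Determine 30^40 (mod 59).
7

Repeated squaring. Binary of 40 = 101000.
30^1 ≡ 30 (mod 59); 30^2 ≡ 15 (mod 59); 30^4 ≡ 48 (mod 59); 30^8 ≡ 3 (mod 59); 30^16 ≡ 9 (mod 59); 30^32 ≡ 22 (mod 59)
30^40 = 30^8 × 30^32 ≡ 7 (mod 59)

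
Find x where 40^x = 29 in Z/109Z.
22

Baby-step giant-step with step n = ⌈√109⌉ = 11.
Baby steps 40^j mod 109 (j:value) for j=0..10: 0:1, 1:40, 2:74, 3:17, 4:26, 5:59, 6:71, 7:6, 8:22, 9:8, 10:102.
Giant-step multiplier: 40^(-11) ≡ 40^(108-11) = 40^97 ≡ 58 (mod 109).
Giant steps γ_i = 29·58^i mod 109: γ_0=29, γ_1=47, γ_2=1 (in table at j=0).
x = i·n + j = 2·11 + 0 = 22.
Check: 40^22 ≡ 29 (mod 109).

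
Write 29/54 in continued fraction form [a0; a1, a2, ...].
[0; 1, 1, 6, 4]

Euclidean algorithm steps:
29 = 0 × 54 + 29
54 = 1 × 29 + 25
29 = 1 × 25 + 4
25 = 6 × 4 + 1
4 = 4 × 1 + 0
Continued fraction: [0; 1, 1, 6, 4]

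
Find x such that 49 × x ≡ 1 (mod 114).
7

gcd(49, 114) = 1, so the inverse exists.
Extended Euclidean algorithm on (114, 49):
114 = 2 × 49 + 16  ⟹  16 = (1)·114 + (-2)·49
49 = 3 × 16 + 1  ⟹  1 = (-3)·114 + (7)·49
So (7)·49 ≡ 1 (mod 114), i.e. 49^(-1) ≡ 7 (mod 114).
Check: 49 × 7 = 343 ≡ 1 (mod 114)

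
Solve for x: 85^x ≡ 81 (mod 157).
8

Baby-step giant-step with step n = ⌈√157⌉ = 13.
Baby steps 85^j mod 157 (j:value) for j=0..12: 0:1, 1:85, 2:3, 3:98, 4:9, 5:137, 6:27, 7:97, 8:81, 9:134, 10:86, 11:88, 12:101.
h = 81 is already in the table at j=8, so x = 8.
Check: 85^8 ≡ 81 (mod 157).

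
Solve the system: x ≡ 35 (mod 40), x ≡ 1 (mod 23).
875

Using Chinese Remainder Theorem:
M = 40 × 23 = 920
M1 = 23, M2 = 40
y1 = 23^(-1) mod 40 = 7
y2 = 40^(-1) mod 23 = 19
x = (35×23×7 + 1×40×19) mod 920 = 875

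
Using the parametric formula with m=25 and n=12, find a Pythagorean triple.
(481, 600, 769)

Euclid's formula: a = m² - n², b = 2mn, c = m² + n²
m = 25, n = 12
a = 25² - 12² = 625 - 144 = 481
b = 2 × 25 × 12 = 600
c = 25² + 12² = 625 + 144 = 769
Verification: 481² + 600² = 231361 + 360000 = 591361 = 769² ✓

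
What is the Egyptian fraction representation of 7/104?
1/15 + 1/1560

Greedy algorithm:
7/104: ceiling(104/7) = 15, use 1/15
1/1560: ceiling(1560/1) = 1560, use 1/1560
Result: 7/104 = 1/15 + 1/1560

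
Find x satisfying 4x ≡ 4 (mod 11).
x ≡ 1 (mod 11)

gcd(4, 11) = 1, which divides 4, so solutions exist.
Find 4^(-1) mod 11 by the extended Euclidean algorithm:
11 = 2 × 4 + 3  ⟹  3 = (1)·11 + (-2)·4
4 = 1 × 3 + 1  ⟹  1 = (-1)·11 + (3)·4
So (3)·4 ≡ 1 (mod 11), i.e. 4^(-1) ≡ 3 (mod 11).
x ≡ 3 × 4 = 12 ≡ 1 (mod 11).
Check: 4 × 1 = 4 ≡ 4 (mod 11).
Unique solution: x ≡ 1 (mod 11)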